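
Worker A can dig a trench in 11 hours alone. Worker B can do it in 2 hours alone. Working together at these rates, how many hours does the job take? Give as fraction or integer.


Rate of A = 1/11 job per hour
Rate of B = 1/2 job per hour
Combined rate = 1/11 + 1/2
Find common denominator: (2 + 11)/(11*2) = 13/22
Combined rate = 13/22 job per hour
Time together = 1 / (13/22) = 22/13 hours

22/13


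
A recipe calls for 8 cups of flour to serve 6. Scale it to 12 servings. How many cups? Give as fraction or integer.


Original: 8 cups for 6 servings
Target servings = 12
Scaling factor = 12/6
New amount = 8 * 12/6
= 96/6
= 16 cups

16


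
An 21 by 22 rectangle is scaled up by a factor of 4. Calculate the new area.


Original dimensions: 21 x 22
Enlargement factor = 4
New width = 21 * 4 = 84
New height = 22 * 4 = 88
New area = 84 * 88 = 7392

7392


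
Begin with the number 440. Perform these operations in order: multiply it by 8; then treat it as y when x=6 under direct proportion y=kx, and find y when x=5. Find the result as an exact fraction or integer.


Start with 440.
Step 1: Multiply by 8: 440 * 8 = 3520
Step 2: Direct prop: k = (3520)/6; new y = k*5 = 3520*5/6 = 8800/3
Final result = 8800/3

8800/3


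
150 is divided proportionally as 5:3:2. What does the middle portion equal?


Ratio = 5:3:2
Total parts = 5 + 3 + 2 = 10
Value per part = 150 / 10 = 15
First share = 5 * 15 = 75
Middle share = 3 * 15 = 45
Third share = 2 * 15 = 30

45


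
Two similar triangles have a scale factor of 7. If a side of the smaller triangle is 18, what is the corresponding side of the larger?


Similar triangles have proportional sides
Scale factor = 7
Smaller side = 18
Corresponding larger side = 18 * 7
= 126

126


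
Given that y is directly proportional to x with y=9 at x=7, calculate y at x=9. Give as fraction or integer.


Direct proportion: y = kx
Find k: k = 9/7 = 9/7
Compute y at x=9: y = 9/7 * 9
y = 81/7

81/7


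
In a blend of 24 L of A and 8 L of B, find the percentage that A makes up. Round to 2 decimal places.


Volume of A = 24 L
Volume of B = 8 L
Total volume = 24 + 8 = 32 L
Percentage of A = (24/32) * 100
= 75.00%

75.00


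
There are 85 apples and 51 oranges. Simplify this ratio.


Find GCD(85, 51)
GCD = 17
Divide both by 17: 85/17 = 5, 51/17 = 3
Simplified ratio = 5:3

5:3


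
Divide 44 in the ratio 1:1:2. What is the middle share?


Ratio = 1:1:2
Total parts = 1 + 1 + 2 = 4
Value per part = 44 / 4 = 11
First share = 1 * 11 = 11
Middle share = 1 * 11 = 11
Third share = 2 * 11 = 22

11


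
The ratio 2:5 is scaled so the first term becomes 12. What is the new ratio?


Original ratio: 2:5
First term target: 12
Scale factor = 12 / 2 = 6
Multiply second term: 5 * 6 = 30
Equivalent ratio = 12:30

12:30


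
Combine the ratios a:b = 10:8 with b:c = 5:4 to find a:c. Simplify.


Given a:b = 10:8 and b:c = 5:4
Make b consistent. Multiply first ratio by 5: a:b = 50:40
Multiply second ratio by 8: b:c = 40:32
Now b = 40 in both, so a:b:c = 50:40:32
Therefore a:c = 50:32
Simplify by GCD: a:c = 25:16

25:16


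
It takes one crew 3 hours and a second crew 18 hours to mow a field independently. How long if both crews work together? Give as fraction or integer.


Rate of A = 1/3 job per hour
Rate of B = 1/18 job per hour
Combined rate = 1/3 + 1/18
Find common denominator: (18 + 3)/(3*18) = 21/54
Combined rate = 7/18 job per hour
Time together = 1 / (7/18) = 18/7 hours

18/7


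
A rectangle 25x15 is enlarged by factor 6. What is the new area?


Original dimensions: 25 x 15
Enlargement factor = 6
New width = 25 * 6 = 150
New height = 15 * 6 = 90
New area = 150 * 90 = 13500

13500


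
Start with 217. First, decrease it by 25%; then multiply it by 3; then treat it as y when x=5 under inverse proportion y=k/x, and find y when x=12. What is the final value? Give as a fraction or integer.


Start with 217.
Step 1: Decrease by 25%: 217 * 75/100 = 651/4
Step 2: Multiply by 3: 651/4 * 3 = 1953/4
Step 3: Inverse prop: k = (1953/4)*5; new y = k/12 = 1953/4*5/12 = 3255/16
Final result = 3255/16

3255/16


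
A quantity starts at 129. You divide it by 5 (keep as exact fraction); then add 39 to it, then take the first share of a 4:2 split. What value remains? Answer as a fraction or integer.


Start with 129.
Step 1: Divide by 5: 129 / 5 = 129/5
Step 2: Add 39: 129/5+39=324/5; split 4:2 first = 324/5*4/6 = 216/5
Final result = 216/5

216/5


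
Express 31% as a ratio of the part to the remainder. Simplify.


Part = 31%, Remainder = 69%
Ratio = 31:69
GCD(31, 69) = 1
Simplify: 31:69 = 31:69

31:69


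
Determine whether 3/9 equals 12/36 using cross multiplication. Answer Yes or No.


Cross multiply to check 3/9 = 12/36
Left cross product: 3 * 36 = 108
Right cross product: 9 * 12 = 108
108 = 108
Equal, so proportions match => Yes

Yes


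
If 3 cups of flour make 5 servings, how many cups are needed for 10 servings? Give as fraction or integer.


Original: 3 cups for 5 servings
Target servings = 10
Scaling factor = 10/5
New amount = 3 * 10/5
= 30/5
= 6 cups

6


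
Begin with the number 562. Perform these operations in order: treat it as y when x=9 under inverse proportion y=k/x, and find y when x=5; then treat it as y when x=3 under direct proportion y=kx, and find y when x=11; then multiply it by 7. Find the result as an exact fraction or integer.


Start with 562.
Step 1: Inverse prop: k = (562)*9; new y = k/5 = 562*9/5 = 5058/5
Step 2: Direct prop: k = (5058/5)/3; new y = k*11 = 5058/5*11/3 = 18546/5
Step 3: Multiply by 7: 18546/5 * 7 = 129822/5
Final result = 129822/5

129822/5


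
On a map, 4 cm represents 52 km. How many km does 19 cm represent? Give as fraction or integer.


Map scale: 4 cm = 52 km
Measured distance on map = 19 cm
Set up proportion: 19 * 52 / 4
= 988 / 4
= 247 km

247


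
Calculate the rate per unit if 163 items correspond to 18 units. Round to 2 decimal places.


Total items = 163
Number of units = 18
Unit rate = 163 / 18
= 9.06 items per unit

9.06


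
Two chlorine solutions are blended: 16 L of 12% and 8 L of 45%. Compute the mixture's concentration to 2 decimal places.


Solute in mixture 1 = 12% of 16 L = 16*12/100 = 48/25 L
Solute in mixture 2 = 45% of 8 L = 8*45/100 = 18/5 L
Total solute = 48/25 + 18/5 = 138/25 L
Total volume = 16 + 8 = 24 L
Final concentration = 138/25/24 * 100 = 23.00%

23.00


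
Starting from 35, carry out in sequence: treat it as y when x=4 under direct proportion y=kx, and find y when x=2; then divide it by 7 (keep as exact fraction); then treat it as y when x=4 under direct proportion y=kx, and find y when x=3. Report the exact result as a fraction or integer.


Start with 35.
Step 1: Direct prop: k = (35)/4; new y = k*2 = 35*2/4 = 35/2
Step 2: Divide by 7: 35/2 / 7 = 5/2
Step 3: Direct prop: k = (5/2)/4; new y = k*3 = 5/2*3/4 = 15/8
Final result = 15/8

15/8


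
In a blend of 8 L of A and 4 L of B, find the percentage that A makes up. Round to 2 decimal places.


Volume of A = 8 L
Volume of B = 4 L
Total volume = 8 + 4 = 12 L
Percentage of A = (8/12) * 100
= 66.67%

66.67


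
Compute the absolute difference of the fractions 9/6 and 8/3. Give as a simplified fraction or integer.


Simplify: 9/6 = 3/2 and 8/3 = 8/3
Find common denominator: LCD = 6
Convert: 9/6 and 16/6
Difference = |9 - 16|/6 = 7/6
Simplified = 7/6

7/6


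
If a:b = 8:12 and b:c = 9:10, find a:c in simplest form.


Given a:b = 8:12 and b:c = 9:10
Make b consistent. Multiply first ratio by 9: a:b = 72:108
Multiply second ratio by 12: b:c = 108:120
Now b = 108 in both, so a:b:c = 72:108:120
Therefore a:c = 72:120
Simplify by GCD: a:c = 3:5

3:5


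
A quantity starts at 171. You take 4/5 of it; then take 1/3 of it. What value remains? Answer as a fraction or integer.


Start with 171.
Step 1: Take 4/5: 171 * 4/5 = 684/5
Step 2: Take 1/3: 684/5 * 1/3 = 228/5
Final result = 228/5

228/5


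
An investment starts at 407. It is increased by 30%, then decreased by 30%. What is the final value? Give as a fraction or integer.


Start: 407
Step 1: increase by 30% => multiply by 130/100
  407 * 130/100 = 5291/10
Step 2: decrease by 30% => multiply by 70/100
  5291/10 * 70/100 = 37037/100
Final value = 37037/100

37037/100


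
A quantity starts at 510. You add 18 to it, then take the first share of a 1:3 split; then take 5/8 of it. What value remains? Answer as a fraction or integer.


Start with 510.
Step 1: Add 18: 510+18=528; split 1:3 first = 528*1/4 = 132
Step 2: Take 5/8: 132 * 5/8 = 165/2
Final result = 165/2

165/2


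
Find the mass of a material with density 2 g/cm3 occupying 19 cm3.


Using mass = density * volume
Density = 2 g/cm3
Volume = 19 cm3
Mass = 2 * 19
= 38 g

38


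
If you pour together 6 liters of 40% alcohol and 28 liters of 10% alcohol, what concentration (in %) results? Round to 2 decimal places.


Solute in mixture 1 = 40% of 6 L = 6*40/100 = 12/5 L
Solute in mixture 2 = 10% of 28 L = 28*10/100 = 14/5 L
Total solute = 12/5 + 14/5 = 26/5 L
Total volume = 6 + 28 = 34 L
Final concentration = 26/5/34 * 100 = 15.29%

15.29


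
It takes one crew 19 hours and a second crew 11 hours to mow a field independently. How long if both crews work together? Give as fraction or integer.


Rate of A = 1/19 job per hour
Rate of B = 1/11 job per hour
Combined rate = 1/19 + 1/11
Find common denominator: (11 + 19)/(19*11) = 30/209
Combined rate = 30/209 job per hour
Time together = 1 / (30/209) = 209/30 hours

209/30


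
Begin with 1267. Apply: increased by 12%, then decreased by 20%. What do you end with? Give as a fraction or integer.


Start: 1267
Step 1: increase by 12% => multiply by 112/100
  1267 * 112/100 = 35476/25
Step 2: decrease by 20% => multiply by 80/100
  35476/25 * 80/100 = 141904/125
Final value = 141904/125

141904/125


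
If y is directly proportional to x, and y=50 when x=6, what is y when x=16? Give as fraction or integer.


Direct proportion: y = kx
Find k: k = 50/6 = 25/3
Compute y at x=16: y = 25/3 * 16
y = 400/3

400/3


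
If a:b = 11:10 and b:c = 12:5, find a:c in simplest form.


Given a:b = 11:10 and b:c = 12:5
Make b consistent. Multiply first ratio by 12: a:b = 132:120
Multiply second ratio by 10: b:c = 120:50
Now b = 120 in both, so a:b:c = 132:120:50
Therefore a:c = 132:50
Simplify by GCD: a:c = 66:25

66:25


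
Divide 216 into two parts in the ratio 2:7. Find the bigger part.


Total parts = 2 + 7 = 9
Value per part = 216 / 9 = 24
First share = 2 * 24 = 48
Second share = 7 * 24 = 168
Larger share = 168

168


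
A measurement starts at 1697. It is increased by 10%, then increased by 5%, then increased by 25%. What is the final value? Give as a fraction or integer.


Start: 1697
Step 1: increase by 10% => multiply by 110/100
  1697 * 110/100 = 18667/10
Step 2: increase by 5% => multiply by 105/100
  18667/10 * 105/100 = 392007/200
Step 3: increase by 25% => multiply by 125/100
  392007/200 * 125/100 = 392007/160
Final value = 392007/160

392007/160


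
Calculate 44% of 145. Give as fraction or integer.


Compute 44% of 145
Convert percentage: 44% = 44/100
Multiply: 145 * 44/100
= 6380/100
= 319/5

319/5


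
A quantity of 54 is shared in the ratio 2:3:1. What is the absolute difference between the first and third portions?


Total parts = 2 + 3 + 1 = 6
Value per part = 54 / 6 = 9
Shares: 2*9=18, 3*9=27, 1*9=9
First share = 18, third share = 9
Difference = |18 - 9| = 9

9


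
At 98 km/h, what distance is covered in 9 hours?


Using distance = speed * time
Speed = 98 km/h
Time = 9 hours
Distance = 98 * 9
= 882 km

882


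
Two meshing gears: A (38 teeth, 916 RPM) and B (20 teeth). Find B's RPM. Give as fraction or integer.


Gear ratio: teeth_A * RPM_A = teeth_B * RPM_B
38 * 916 = 20 * RPM_B
34808 = 20 * RPM_B
RPM_B = 34808 / 20
RPM_B = 8702/5

8702/5


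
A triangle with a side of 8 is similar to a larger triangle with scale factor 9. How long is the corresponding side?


Similar triangles have proportional sides
Scale factor = 9
Smaller side = 8
Corresponding larger side = 8 * 9
= 72

72


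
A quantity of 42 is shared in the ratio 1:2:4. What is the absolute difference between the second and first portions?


Total parts = 1 + 2 + 4 = 7
Value per part = 42 / 7 = 6
Shares: 1*6=6, 2*6=12, 4*6=24
Second share = 12, first share = 6
Difference = |12 - 6| = 6

6


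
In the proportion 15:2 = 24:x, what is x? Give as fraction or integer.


Setting up: 15/2 = 24/x
Cross multiply: 15 * x = 2 * 24
15x = 48
x = 48/15
x = 16/5

16/5


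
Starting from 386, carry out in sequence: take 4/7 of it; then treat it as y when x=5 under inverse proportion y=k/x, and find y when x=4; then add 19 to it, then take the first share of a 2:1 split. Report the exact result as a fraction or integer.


Start with 386.
Step 1: Take 4/7: 386 * 4/7 = 1544/7
Step 2: Inverse prop: k = (1544/7)*5; new y = k/4 = 1544/7*5/4 = 1930/7
Step 3: Add 19: 1930/7+19=2063/7; split 2:1 first = 2063/7*2/3 = 4126/21
Final result = 4126/21

4126/21


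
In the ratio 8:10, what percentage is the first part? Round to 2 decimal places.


Total parts = 8 + 10 = 18
First part fraction = 8/18
Percentage = (8/18) * 100
= 0.444444 * 100
= 44.44%

44.44


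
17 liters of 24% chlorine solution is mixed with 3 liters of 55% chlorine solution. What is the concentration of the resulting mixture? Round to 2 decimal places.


Solute in mixture 1 = 24% of 17 L = 17*24/100 = 102/25 L
Solute in mixture 2 = 55% of 3 L = 3*55/100 = 33/20 L
Total solute = 102/25 + 33/20 = 573/100 L
Total volume = 17 + 3 = 20 L
Final concentration = 573/100/20 * 100 = 28.65%

28.65


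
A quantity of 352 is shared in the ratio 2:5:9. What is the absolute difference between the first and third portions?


Total parts = 2 + 5 + 9 = 16
Value per part = 352 / 16 = 22
Shares: 2*22=44, 5*22=110, 9*22=198
First share = 44, third share = 198
Difference = |44 - 198| = 154

154


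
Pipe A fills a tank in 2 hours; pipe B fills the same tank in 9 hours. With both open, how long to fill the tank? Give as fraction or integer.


Rate of A = 1/2 job per hour
Rate of B = 1/9 job per hour
Combined rate = 1/2 + 1/9
Find common denominator: (9 + 2)/(2*9) = 11/18
Combined rate = 11/18 job per hour
Time together = 1 / (11/18) = 18/11 hours

18/11


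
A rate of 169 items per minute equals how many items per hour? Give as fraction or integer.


Converting from per minute to per hour
Rate = 169 items per minute
Multiply by 60: 169 * 60
= 10140 items per hour

10140


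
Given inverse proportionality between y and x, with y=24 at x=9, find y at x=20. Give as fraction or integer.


Inverse proportion: y = k/x
Find k: k = 9 * 24 = 216
Compute y at x=20: y = 216/20
y = 54/5

54/5


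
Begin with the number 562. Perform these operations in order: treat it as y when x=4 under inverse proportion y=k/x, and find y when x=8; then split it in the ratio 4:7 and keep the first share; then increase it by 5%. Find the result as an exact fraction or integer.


Start with 562.
Step 1: Inverse prop: k = (562)*4; new y = k/8 = 562*4/8 = 281
Step 2: Split 4:7, first share = 281 * 4/11 = 1124/11
Step 3: Increase by 5%: 1124/11 * 105/100 = 5901/55
Final result = 5901/55

5901/55


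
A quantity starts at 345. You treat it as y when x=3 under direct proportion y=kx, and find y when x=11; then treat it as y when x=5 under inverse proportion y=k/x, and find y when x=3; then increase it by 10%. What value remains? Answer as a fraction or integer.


Start with 345.
Step 1: Direct prop: k = (345)/3; new y = k*11 = 345*11/3 = 1265
Step 2: Inverse prop: k = (1265)*5; new y = k/3 = 1265*5/3 = 6325/3
Step 3: Increase by 10%: 6325/3 * 110/100 = 13915/6
Final result = 13915/6

13915/6


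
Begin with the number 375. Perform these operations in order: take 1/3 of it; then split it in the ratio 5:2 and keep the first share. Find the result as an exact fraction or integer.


Start with 375.
Step 1: Take 1/3: 375 * 1/3 = 125
Step 2: Split 5:2, first share = 125 * 5/7 = 625/7
Final result = 625/7

625/7


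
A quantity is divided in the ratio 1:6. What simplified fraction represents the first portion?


Total parts = 1 + 6 = 7
First part fraction = 1/7
Simplify: 1/7 = 1/7

1/7


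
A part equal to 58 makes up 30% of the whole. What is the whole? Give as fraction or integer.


Given: 58 is 30% of the whole
Set up: 58 = 30/100 * whole
whole = 58 * 100 / 30
whole = 5800 / 30
whole = 580/3

580/3


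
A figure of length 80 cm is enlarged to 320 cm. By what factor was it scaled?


Original length = 80 cm
Scaled length = 320 cm
Scale factor = 320 / 80
= 4

4


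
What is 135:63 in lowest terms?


Find GCD(135, 63)
GCD = 9
Divide both by 9: 135/9 = 15, 63/9 = 7
Simplified ratio = 15:7

15:7


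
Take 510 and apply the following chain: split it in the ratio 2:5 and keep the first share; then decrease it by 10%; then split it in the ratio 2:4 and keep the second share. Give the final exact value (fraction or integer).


Start with 510.
Step 1: Split 2:5, first share = 510 * 2/7 = 1020/7
Step 2: Decrease by 10%: 1020/7 * 90/100 = 918/7
Step 3: Split 2:4, second share = 918/7 * 4/6 = 612/7
Final result = 612/7

612/7


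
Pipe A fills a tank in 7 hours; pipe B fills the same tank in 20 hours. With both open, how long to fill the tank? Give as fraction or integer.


Rate of A = 1/7 job per hour
Rate of B = 1/20 job per hour
Combined rate = 1/7 + 1/20
Find common denominator: (20 + 7)/(7*20) = 27/140
Combined rate = 27/140 job per hour
Time together = 1 / (27/140) = 140/27 hours

140/27


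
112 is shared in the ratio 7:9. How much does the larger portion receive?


Total parts = 7 + 9 = 16
Value per part = 112 / 16 = 7
First share = 7 * 7 = 49
Second share = 9 * 7 = 63
Larger share = 63

63


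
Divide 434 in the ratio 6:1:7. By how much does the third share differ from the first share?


Total parts = 6 + 1 + 7 = 14
Value per part = 434 / 14 = 31
Shares: 6*31=186, 1*31=31, 7*31=217
Third share = 217, first share = 186
Difference = |217 - 186| = 31

31


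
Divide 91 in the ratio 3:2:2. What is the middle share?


Ratio = 3:2:2
Total parts = 3 + 2 + 2 = 7
Value per part = 91 / 7 = 13
First share = 3 * 13 = 39
Middle share = 2 * 13 = 26
Third share = 2 * 13 = 26

26


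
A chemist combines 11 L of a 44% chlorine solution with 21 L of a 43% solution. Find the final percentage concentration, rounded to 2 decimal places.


Solute in mixture 1 = 44% of 11 L = 11*44/100 = 121/25 L
Solute in mixture 2 = 43% of 21 L = 21*43/100 = 903/100 L
Total solute = 121/25 + 903/100 = 1387/100 L
Total volume = 11 + 21 = 32 L
Final concentration = 1387/100/32 * 100 = 43.34%

43.34


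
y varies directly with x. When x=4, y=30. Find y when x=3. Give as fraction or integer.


Direct proportion: y = kx
Find k: k = 30/4 = 15/2
Compute y at x=3: y = 15/2 * 3
y = 45/2

45/2


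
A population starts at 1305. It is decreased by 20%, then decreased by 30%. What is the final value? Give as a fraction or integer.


Start: 1305
Step 1: decrease by 20% => multiply by 80/100
  1305 * 80/100 = 1044
Step 2: decrease by 30% => multiply by 70/100
  1044 * 70/100 = 3654/5
Final value = 3654/5

3654/5


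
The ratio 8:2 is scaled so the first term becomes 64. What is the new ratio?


Original ratio: 8:2
First term target: 64
Scale factor = 64 / 8 = 8
Multiply second term: 2 * 8 = 16
Equivalent ratio = 64:16

64:16


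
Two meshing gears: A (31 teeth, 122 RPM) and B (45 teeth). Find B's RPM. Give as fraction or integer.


Gear ratio: teeth_A * RPM_A = teeth_B * RPM_B
31 * 122 = 45 * RPM_B
3782 = 45 * RPM_B
RPM_B = 3782 / 45
RPM_B = 3782/45

3782/45


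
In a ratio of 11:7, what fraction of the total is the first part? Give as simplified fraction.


Total parts = 11 + 7 = 18
First part fraction = 11/18
Simplify: 11/18 = 11/18

11/18


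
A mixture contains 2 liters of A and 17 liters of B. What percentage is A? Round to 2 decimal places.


Volume of A = 2 L
Volume of B = 17 L
Total volume = 2 + 17 = 19 L
Percentage of A = (2/19) * 100
= 10.53%

10.53


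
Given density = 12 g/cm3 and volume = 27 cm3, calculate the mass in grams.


Using mass = density * volume
Density = 12 g/cm3
Volume = 27 cm3
Mass = 12 * 27
= 324 g

324


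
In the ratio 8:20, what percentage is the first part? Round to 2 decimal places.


Total parts = 8 + 20 = 28
First part fraction = 8/28
Percentage = (8/28) * 100
= 0.285714 * 100
= 28.57%

28.57


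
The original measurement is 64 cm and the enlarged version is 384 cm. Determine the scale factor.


Original length = 64 cm
Scaled length = 384 cm
Scale factor = 384 / 64
= 6

6


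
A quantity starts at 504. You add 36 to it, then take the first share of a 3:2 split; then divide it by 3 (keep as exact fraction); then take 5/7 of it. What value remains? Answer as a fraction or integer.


Start with 504.
Step 1: Add 36: 504+36=540; split 3:2 first = 540*3/5 = 324
Step 2: Divide by 3: 324 / 3 = 108
Step 3: Take 5/7: 108 * 5/7 = 540/7
Final result = 540/7

540/7


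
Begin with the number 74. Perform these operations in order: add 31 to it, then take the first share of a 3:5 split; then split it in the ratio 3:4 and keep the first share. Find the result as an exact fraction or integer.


Start with 74.
Step 1: Add 31: 74+31=105; split 3:5 first = 105*3/8 = 315/8
Step 2: Split 3:4, first share = 315/8 * 3/7 = 135/8
Final result = 135/8

135/8


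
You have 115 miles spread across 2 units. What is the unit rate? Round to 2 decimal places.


Total miles = 115
Number of units = 2
Unit rate = 115 / 2
= 57.50 miles per unit

57.50


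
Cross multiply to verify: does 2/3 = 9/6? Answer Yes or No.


Cross multiply to check 2/3 = 9/6
Left cross product: 2 * 6 = 12
Right cross product: 3 * 9 = 27
12 != 27
Not equal, so proportions differ => No

No


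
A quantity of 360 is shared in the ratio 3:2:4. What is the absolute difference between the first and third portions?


Total parts = 3 + 2 + 4 = 9
Value per part = 360 / 9 = 40
Shares: 3*40=120, 2*40=80, 4*40=160
First share = 120, third share = 160
Difference = |120 - 160| = 40

40


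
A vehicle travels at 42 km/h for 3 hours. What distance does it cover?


Using distance = speed * time
Speed = 42 km/h
Time = 3 hours
Distance = 42 * 3
= 126 km

126


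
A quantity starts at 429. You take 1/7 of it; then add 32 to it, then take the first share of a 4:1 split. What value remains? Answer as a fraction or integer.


Start with 429.
Step 1: Take 1/7: 429 * 1/7 = 429/7
Step 2: Add 32: 429/7+32=653/7; split 4:1 first = 653/7*4/5 = 2612/35
Final result = 2612/35

2612/35


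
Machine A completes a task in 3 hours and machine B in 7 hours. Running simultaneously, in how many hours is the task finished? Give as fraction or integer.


Rate of A = 1/3 job per hour
Rate of B = 1/7 job per hour
Combined rate = 1/3 + 1/7
Find common denominator: (7 + 3)/(3*7) = 10/21
Combined rate = 10/21 job per hour
Time together = 1 / (10/21) = 21/10 hours

21/10


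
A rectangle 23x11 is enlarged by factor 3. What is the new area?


Original dimensions: 23 x 11
Enlargement factor = 3
New width = 23 * 3 = 69
New height = 11 * 3 = 33
New area = 69 * 33 = 2277

2277


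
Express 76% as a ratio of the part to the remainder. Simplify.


Part = 76%, Remainder = 24%
Ratio = 76:24
GCD(76, 24) = 4
Simplify: 19:6 = 19:6

19:6


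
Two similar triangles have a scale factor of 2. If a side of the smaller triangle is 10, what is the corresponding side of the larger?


Similar triangles have proportional sides
Scale factor = 2
Smaller side = 10
Corresponding larger side = 10 * 2
= 20

20


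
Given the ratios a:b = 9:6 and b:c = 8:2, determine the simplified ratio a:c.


Given a:b = 9:6 and b:c = 8:2
Make b consistent. Multiply first ratio by 8: a:b = 72:48
Multiply second ratio by 6: b:c = 48:12
Now b = 48 in both, so a:b:c = 72:48:12
Therefore a:c = 72:12
Simplify by GCD: a:c = 6:1

6:1


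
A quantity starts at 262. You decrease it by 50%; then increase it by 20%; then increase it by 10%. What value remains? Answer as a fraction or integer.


Start with 262.
Step 1: Decrease by 50%: 262 * 50/100 = 131
Step 2: Increase by 20%: 131 * 120/100 = 786/5
Step 3: Increase by 10%: 786/5 * 110/100 = 4323/25
Final result = 4323/25

4323/25


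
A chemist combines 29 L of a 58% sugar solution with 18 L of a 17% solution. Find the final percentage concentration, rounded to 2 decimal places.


Solute in mixture 1 = 58% of 29 L = 29*58/100 = 841/50 L
Solute in mixture 2 = 17% of 18 L = 18*17/100 = 153/50 L
Total solute = 841/50 + 153/50 = 497/25 L
Total volume = 29 + 18 = 47 L
Final concentration = 497/25/47 * 100 = 42.30%

42.30


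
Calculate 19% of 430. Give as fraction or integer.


Compute 19% of 430
Convert percentage: 19% = 19/100
Multiply: 430 * 19/100
= 8170/100
= 817/10

817/10


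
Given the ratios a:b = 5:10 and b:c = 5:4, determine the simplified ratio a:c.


Given a:b = 5:10 and b:c = 5:4
Make b consistent. Multiply first ratio by 5: a:b = 25:50
Multiply second ratio by 10: b:c = 50:40
Now b = 50 in both, so a:b:c = 25:50:40
Therefore a:c = 25:40
Simplify by GCD: a:c = 5:8

5:8


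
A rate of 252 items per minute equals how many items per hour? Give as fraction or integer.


Converting from per minute to per hour
Rate = 252 items per minute
Multiply by 60: 252 * 60
= 15120 items per hour

15120


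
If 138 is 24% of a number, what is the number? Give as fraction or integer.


Given: 138 is 24% of the whole
Set up: 138 = 24/100 * whole
whole = 138 * 100 / 24
whole = 13800 / 24
whole = 575

575


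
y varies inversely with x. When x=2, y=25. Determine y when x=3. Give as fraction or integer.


Inverse proportion: y = k/x
Find k: k = 2 * 25 = 50
Compute y at x=3: y = 50/3
y = 50/3

50/3


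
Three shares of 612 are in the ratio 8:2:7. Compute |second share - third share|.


Total parts = 8 + 2 + 7 = 17
Value per part = 612 / 17 = 36
Shares: 8*36=288, 2*36=72, 7*36=252
Second share = 72, third share = 252
Difference = |72 - 252| = 180

180


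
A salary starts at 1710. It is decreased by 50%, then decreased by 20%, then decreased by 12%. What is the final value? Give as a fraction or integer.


Start: 1710
Step 1: decrease by 50% => multiply by 50/100
  1710 * 50/100 = 855
Step 2: decrease by 20% => multiply by 80/100
  855 * 80/100 = 684
Step 3: decrease by 12% => multiply by 88/100
  684 * 88/100 = 15048/25
Final value = 15048/25

15048/25


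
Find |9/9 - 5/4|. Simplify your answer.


Simplify: 9/9 = 1 and 5/4 = 5/4
Find common denominator: LCD = 4
Convert: 4/4 and 5/4
Difference = |4 - 5|/4 = 1/4
Simplified = 1/4

1/4


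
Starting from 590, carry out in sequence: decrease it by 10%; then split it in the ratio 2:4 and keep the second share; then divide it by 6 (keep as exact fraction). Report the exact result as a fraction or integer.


Start with 590.
Step 1: Decrease by 10%: 590 * 90/100 = 531
Step 2: Split 2:4, second share = 531 * 4/6 = 354
Step 3: Divide by 6: 354 / 6 = 59
Final result = 59

59


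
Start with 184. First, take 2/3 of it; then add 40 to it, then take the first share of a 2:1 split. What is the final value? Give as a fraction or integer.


Start with 184.
Step 1: Take 2/3: 184 * 2/3 = 368/3
Step 2: Add 40: 368/3+40=488/3; split 2:1 first = 488/3*2/3 = 976/9
Final result = 976/9

976/9


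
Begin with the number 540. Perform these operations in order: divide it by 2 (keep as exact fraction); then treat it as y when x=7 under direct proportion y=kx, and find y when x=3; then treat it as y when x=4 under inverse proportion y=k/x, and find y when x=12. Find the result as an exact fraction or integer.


Start with 540.
Step 1: Divide by 2: 540 / 2 = 270
Step 2: Direct prop: k = (270)/7; new y = k*3 = 270*3/7 = 810/7
Step 3: Inverse prop: k = (810/7)*4; new y = k/12 = 810/7*4/12 = 270/7
Final result = 270/7

270/7


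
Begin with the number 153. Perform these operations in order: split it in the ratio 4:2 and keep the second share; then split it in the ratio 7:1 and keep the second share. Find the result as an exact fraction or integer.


Start with 153.
Step 1: Split 4:2, second share = 153 * 2/6 = 51
Step 2: Split 7:1, second share = 51 * 1/8 = 51/8
Final result = 51/8

51/8


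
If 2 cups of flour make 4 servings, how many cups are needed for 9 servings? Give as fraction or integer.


Original: 2 cups for 4 servings
Target servings = 9
Scaling factor = 9/4
New amount = 2 * 9/4
= 18/4
= 9/2 cups

9/2


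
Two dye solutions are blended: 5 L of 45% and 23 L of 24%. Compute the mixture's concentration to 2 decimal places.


Solute in mixture 1 = 45% of 5 L = 5*45/100 = 9/4 L
Solute in mixture 2 = 24% of 23 L = 23*24/100 = 138/25 L
Total solute = 9/4 + 138/25 = 777/100 L
Total volume = 5 + 23 = 28 L
Final concentration = 777/100/28 * 100 = 27.75%

27.75


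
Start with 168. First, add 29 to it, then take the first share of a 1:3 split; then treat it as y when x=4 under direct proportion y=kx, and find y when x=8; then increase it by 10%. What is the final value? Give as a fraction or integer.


Start with 168.
Step 1: Add 29: 168+29=197; split 1:3 first = 197*1/4 = 197/4
Step 2: Direct prop: k = (197/4)/4; new y = k*8 = 197/4*8/4 = 197/2
Step 3: Increase by 10%: 197/2 * 110/100 = 2167/20
Final result = 2167/20

2167/20


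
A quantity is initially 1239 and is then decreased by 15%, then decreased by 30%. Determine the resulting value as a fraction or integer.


Start: 1239
Step 1: decrease by 15% => multiply by 85/100
  1239 * 85/100 = 21063/20
Step 2: decrease by 30% => multiply by 70/100
  21063/20 * 70/100 = 147441/200
Final value = 147441/200

147441/200


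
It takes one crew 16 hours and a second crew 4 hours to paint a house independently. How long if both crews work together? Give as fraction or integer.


Rate of A = 1/16 job per hour
Rate of B = 1/4 job per hour
Combined rate = 1/16 + 1/4
Find common denominator: (4 + 16)/(16*4) = 20/64
Combined rate = 5/16 job per hour
Time together = 1 / (5/16) = 16/5 hours

16/5


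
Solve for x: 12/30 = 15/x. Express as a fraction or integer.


Setting up: 12/30 = 15/x
Cross multiply: 12 * x = 30 * 15
12x = 450
x = 450/12
x = 75/2

75/2


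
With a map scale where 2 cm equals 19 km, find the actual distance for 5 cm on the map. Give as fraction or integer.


Map scale: 2 cm = 19 km
Measured distance on map = 5 cm
Set up proportion: 5 * 19 / 2
= 95 / 2
= 95/2 km

95/2


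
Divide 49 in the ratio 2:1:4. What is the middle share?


Ratio = 2:1:4
Total parts = 2 + 1 + 4 = 7
Value per part = 49 / 7 = 7
First share = 2 * 7 = 14
Middle share = 1 * 7 = 7
Third share = 4 * 7 = 28

7


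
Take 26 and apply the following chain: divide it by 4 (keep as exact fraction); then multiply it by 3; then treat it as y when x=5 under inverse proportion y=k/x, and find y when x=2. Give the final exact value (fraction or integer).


Start with 26.
Step 1: Divide by 4: 26 / 4 = 13/2
Step 2: Multiply by 3: 13/2 * 3 = 39/2
Step 3: Inverse prop: k = (39/2)*5; new y = k/2 = 39/2*5/2 = 195/4
Final result = 195/4

195/4


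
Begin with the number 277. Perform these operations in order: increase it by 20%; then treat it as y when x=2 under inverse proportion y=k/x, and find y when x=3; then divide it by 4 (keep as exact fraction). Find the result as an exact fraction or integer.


Start with 277.
Step 1: Increase by 20%: 277 * 120/100 = 1662/5
Step 2: Inverse prop: k = (1662/5)*2; new y = k/3 = 1662/5*2/3 = 1108/5
Step 3: Divide by 4: 1108/5 / 4 = 277/5
Final result = 277/5

277/5


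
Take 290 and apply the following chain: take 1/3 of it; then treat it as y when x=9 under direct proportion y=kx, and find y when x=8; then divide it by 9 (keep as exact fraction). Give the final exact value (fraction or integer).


Start with 290.
Step 1: Take 1/3: 290 * 1/3 = 290/3
Step 2: Direct prop: k = (290/3)/9; new y = k*8 = 290/3*8/9 = 2320/27
Step 3: Divide by 9: 2320/27 / 9 = 2320/243
Final result = 2320/243

2320/243


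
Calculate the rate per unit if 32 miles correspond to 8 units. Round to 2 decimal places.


Total miles = 32
Number of units = 8
Unit rate = 32 / 8
= 4 miles per unit

4


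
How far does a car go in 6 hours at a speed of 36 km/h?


Using distance = speed * time
Speed = 36 km/h
Time = 6 hours
Distance = 36 * 6
= 216 km

216


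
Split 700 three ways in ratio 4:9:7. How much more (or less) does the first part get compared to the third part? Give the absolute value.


Total parts = 4 + 9 + 7 = 20
Value per part = 700 / 20 = 35
Shares: 4*35=140, 9*35=315, 7*35=245
First share = 140, third share = 245
Difference = |140 - 245| = 105

105


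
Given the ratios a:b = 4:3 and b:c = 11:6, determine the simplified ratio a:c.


Given a:b = 4:3 and b:c = 11:6
Make b consistent. Multiply first ratio by 11: a:b = 44:33
Multiply second ratio by 3: b:c = 33:18
Now b = 33 in both, so a:b:c = 44:33:18
Therefore a:c = 44:18
Simplify by GCD: a:c = 22:9

22:9


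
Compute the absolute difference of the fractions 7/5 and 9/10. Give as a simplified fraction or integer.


Simplify: 7/5 = 7/5 and 9/10 = 9/10
Find common denominator: LCD = 10
Convert: 14/10 and 9/10
Difference = |14 - 9|/10 = 5/10
Simplified = 1/2

1/2


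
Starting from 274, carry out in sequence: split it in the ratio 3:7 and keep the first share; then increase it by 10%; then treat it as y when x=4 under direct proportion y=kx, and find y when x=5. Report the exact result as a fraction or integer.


Start with 274.
Step 1: Split 3:7, first share = 274 * 3/10 = 411/5
Step 2: Increase by 10%: 411/5 * 110/100 = 4521/50
Step 3: Direct prop: k = (4521/50)/4; new y = k*5 = 4521/50*5/4 = 4521/40
Final result = 4521/40

4521/40


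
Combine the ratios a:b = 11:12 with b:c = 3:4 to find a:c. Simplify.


Given a:b = 11:12 and b:c = 3:4
Make b consistent. Multiply first ratio by 3: a:b = 33:36
Multiply second ratio by 12: b:c = 36:48
Now b = 36 in both, so a:b:c = 33:36:48
Therefore a:c = 33:48
Simplify by GCD: a:c = 11:16

11:16


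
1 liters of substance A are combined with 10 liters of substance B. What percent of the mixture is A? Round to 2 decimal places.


Volume of A = 1 L
Volume of B = 10 L
Total volume = 1 + 10 = 11 L
Percentage of A = (1/11) * 100
= 9.09%

9.09


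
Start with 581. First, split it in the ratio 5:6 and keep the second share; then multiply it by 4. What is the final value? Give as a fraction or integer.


Start with 581.
Step 1: Split 5:6, second share = 581 * 6/11 = 3486/11
Step 2: Multiply by 4: 3486/11 * 4 = 13944/11
Final result = 13944/11

13944/11


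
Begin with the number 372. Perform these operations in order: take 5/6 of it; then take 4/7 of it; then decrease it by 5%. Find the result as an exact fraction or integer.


Start with 372.
Step 1: Take 5/6: 372 * 5/6 = 310
Step 2: Take 4/7: 310 * 4/7 = 1240/7
Step 3: Decrease by 5%: 1240/7 * 95/100 = 1178/7
Final result = 1178/7

1178/7


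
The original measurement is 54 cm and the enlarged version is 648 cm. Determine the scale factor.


Original length = 54 cm
Scaled length = 648 cm
Scale factor = 648 / 54
= 12

12


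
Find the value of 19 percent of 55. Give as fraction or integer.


Compute 19% of 55
Convert percentage: 19% = 19/100
Multiply: 55 * 19/100
= 1045/100
= 209/20

209/20


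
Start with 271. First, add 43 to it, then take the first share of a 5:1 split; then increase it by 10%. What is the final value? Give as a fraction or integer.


Start with 271.
Step 1: Add 43: 271+43=314; split 5:1 first = 314*5/6 = 785/3
Step 2: Increase by 10%: 785/3 * 110/100 = 1727/6
Final result = 1727/6

1727/6


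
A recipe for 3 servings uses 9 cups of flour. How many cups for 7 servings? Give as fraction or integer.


Original: 9 cups for 3 servings
Target servings = 7
Scaling factor = 7/3
New amount = 9 * 7/3
= 63/3
= 21 cups

21


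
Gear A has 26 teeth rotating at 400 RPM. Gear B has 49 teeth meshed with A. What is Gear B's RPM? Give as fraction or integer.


Gear ratio: teeth_A * RPM_A = teeth_B * RPM_B
26 * 400 = 49 * RPM_B
10400 = 49 * RPM_B
RPM_B = 10400 / 49
RPM_B = 10400/49

10400/49


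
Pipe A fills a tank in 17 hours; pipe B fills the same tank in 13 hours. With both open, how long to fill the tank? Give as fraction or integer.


Rate of A = 1/17 job per hour
Rate of B = 1/13 job per hour
Combined rate = 1/17 + 1/13
Find common denominator: (13 + 17)/(17*13) = 30/221
Combined rate = 30/221 job per hour
Time together = 1 / (30/221) = 221/30 hours

221/30


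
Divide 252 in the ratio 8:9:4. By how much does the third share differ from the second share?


Total parts = 8 + 9 + 4 = 21
Value per part = 252 / 21 = 12
Shares: 8*12=96, 9*12=108, 4*12=48
Third share = 48, second share = 108
Difference = |48 - 108| = 60

60


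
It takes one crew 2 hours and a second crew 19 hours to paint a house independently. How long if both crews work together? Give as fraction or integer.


Rate of A = 1/2 job per hour
Rate of B = 1/19 job per hour
Combined rate = 1/2 + 1/19
Find common denominator: (19 + 2)/(2*19) = 21/38
Combined rate = 21/38 job per hour
Time together = 1 / (21/38) = 38/21 hours

38/21


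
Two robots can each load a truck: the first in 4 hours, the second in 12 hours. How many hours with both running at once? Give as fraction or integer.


Rate of A = 1/4 job per hour
Rate of B = 1/12 job per hour
Combined rate = 1/4 + 1/12
Find common denominator: (12 + 4)/(4*12) = 16/48
Combined rate = 1/3 job per hour
Time together = 1 / (1/3) = 3 hours

3


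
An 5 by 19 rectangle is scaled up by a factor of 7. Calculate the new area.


Original dimensions: 5 x 19
Enlargement factor = 7
New width = 5 * 7 = 35
New height = 19 * 7 = 133
New area = 35 * 133 = 4655

4655


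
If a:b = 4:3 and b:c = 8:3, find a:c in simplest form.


Given a:b = 4:3 and b:c = 8:3
Make b consistent. Multiply first ratio by 8: a:b = 32:24
Multiply second ratio by 3: b:c = 24:9
Now b = 24 in both, so a:b:c = 32:24:9
Therefore a:c = 32:9
Simplify by GCD: a:c = 32:9

32:9


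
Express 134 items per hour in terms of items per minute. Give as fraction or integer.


Converting from per hour to per minute
Rate = 134 items per hour
Divide by 60: 134/60
= 67/30 items per minute

67/30


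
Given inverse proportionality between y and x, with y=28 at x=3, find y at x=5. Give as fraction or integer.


Inverse proportion: y = k/x
Find k: k = 3 * 28 = 84
Compute y at x=5: y = 84/5
y = 84/5

84/5


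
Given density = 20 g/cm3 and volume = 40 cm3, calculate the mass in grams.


Using mass = density * volume
Density = 20 g/cm3
Volume = 40 cm3
Mass = 20 * 40
= 800 g

800


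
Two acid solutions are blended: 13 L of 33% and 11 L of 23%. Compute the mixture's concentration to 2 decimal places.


Solute in mixture 1 = 33% of 13 L = 13*33/100 = 429/100 L
Solute in mixture 2 = 23% of 11 L = 11*23/100 = 253/100 L
Total solute = 429/100 + 253/100 = 341/50 L
Total volume = 13 + 11 = 24 L
Final concentration = 341/50/24 * 100 = 28.42%

28.42


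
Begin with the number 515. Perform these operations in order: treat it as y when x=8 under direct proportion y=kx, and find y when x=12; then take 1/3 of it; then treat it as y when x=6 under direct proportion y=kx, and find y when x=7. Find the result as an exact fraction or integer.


Start with 515.
Step 1: Direct prop: k = (515)/8; new y = k*12 = 515*12/8 = 1545/2
Step 2: Take 1/3: 1545/2 * 1/3 = 515/2
Step 3: Direct prop: k = (515/2)/6; new y = k*7 = 515/2*7/6 = 3605/12
Final result = 3605/12

3605/12


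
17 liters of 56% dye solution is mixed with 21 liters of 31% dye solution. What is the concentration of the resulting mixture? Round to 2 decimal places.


Solute in mixture 1 = 56% of 17 L = 17*56/100 = 238/25 L
Solute in mixture 2 = 31% of 21 L = 21*31/100 = 651/100 L
Total solute = 238/25 + 651/100 = 1603/100 L
Total volume = 17 + 21 = 38 L
Final concentration = 1603/100/38 * 100 = 42.18%

42.18
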